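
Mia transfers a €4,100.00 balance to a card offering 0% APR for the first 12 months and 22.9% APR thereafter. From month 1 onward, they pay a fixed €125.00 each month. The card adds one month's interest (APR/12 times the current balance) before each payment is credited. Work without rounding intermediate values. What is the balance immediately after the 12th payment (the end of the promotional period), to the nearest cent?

€2,600.00

Promo months 1–12 at r₀ = 0%/12 = 0; months 13+ at r₁ = 22.9%/12 = 0.0190833.
After month 12 (no interest yet): B = €4,100.00 − 12·€125.00 = €2,600.00.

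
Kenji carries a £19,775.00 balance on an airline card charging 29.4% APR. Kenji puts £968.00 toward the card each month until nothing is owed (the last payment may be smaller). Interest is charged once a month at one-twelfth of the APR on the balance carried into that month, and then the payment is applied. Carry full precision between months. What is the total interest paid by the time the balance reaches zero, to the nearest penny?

£7,988.37

Monthly rate r = 29.4%/12 = 2.45% = 0.0245.
Payoff takes n = ⌈−ln(1 − rB₀/P)/ln(1+r)⌉ = ⌈28.679⌉ = 29 payments; the last is £659.37.
Total paid = 28·£968.00 + £659.37 = £27,763.37.
Total interest = total paid − principal = £27,763.37 − £19,775.00 = £7,988.37.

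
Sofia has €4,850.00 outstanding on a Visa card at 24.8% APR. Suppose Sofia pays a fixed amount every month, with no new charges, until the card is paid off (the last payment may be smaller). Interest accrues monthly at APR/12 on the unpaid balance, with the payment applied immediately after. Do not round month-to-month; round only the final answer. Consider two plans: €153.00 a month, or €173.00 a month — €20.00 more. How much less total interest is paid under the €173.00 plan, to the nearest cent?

€637.80

Monthly rate r = 24.8%/12 = 2.06667% = 0.0206667.
At €153.00/mo: n = ⌈−ln(1 − rB₀/P)/ln(1+r)⌉ = 53 payments (last €6.39); total interest = total paid − €4,850.00 = €3,112.39.
At €173.00/mo: 43 payments (last €58.59); total interest €2,474.59.
Interest saved = €3,112.39 − €2,474.59 = €637.80.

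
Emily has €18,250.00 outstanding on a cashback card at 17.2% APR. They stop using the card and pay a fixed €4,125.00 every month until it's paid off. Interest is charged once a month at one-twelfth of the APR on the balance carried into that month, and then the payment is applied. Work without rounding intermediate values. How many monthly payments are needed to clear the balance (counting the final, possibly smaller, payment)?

Monthly rate r = 17.2%/12 = 1.43333% = 0.0143333.
Recurrence: B ← B·(1+r) − €4,125.00.
Month 1: interest €261.58; balance after payment €14,386.58.
Month 2: interest €206.21; balance after payment €10,467.79.
Month 3: interest €150.04; balance after payment €6,492.83.
Month 4: interest €93.06; balance after payment €2,460.89.
Month 5: interest €35.27; balance after payment €0.00.

5 payments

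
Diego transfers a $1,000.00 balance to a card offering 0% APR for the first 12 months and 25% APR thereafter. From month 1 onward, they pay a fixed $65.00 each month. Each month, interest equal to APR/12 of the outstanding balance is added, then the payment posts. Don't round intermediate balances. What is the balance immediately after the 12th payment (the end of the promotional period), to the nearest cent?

Promo months 1–12 at r₀ = 0%/12 = 0; months 13+ at r₁ = 25%/12 = 0.0208333.
After month 12 (no interest yet): B = $1,000.00 − 12·$65.00 = $220.00.

$220.00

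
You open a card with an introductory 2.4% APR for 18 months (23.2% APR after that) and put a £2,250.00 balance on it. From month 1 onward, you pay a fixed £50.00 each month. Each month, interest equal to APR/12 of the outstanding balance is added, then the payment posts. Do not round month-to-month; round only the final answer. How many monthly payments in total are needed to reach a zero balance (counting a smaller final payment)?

Promo months 1–18 at r₀ = 2.4%/12 = 0.002; months 19+ at r₁ = 23.2%/12 = 0.0193333.
After month 18: iterate B ← B·(1+r₀) − £50.00 for 18 months → £1,416.93.
Then at r₁ with £50.00/mo: n₂ = −ln(1 − r₁·B/P)/ln(1+r₁) ≈ 41.45 → 42 more payments.

60 payments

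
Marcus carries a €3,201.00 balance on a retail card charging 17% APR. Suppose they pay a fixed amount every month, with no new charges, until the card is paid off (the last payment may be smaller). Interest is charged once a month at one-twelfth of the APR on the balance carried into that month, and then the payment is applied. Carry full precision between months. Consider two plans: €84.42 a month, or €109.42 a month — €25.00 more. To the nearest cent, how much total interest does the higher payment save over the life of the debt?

€460.48

Monthly rate r = 17%/12 = 1.41667% = 0.0141667.
At €84.42/mo: n = ⌈−ln(1 − rB₀/P)/ln(1+r)⌉ = 55 payments (last €64.64); total interest = total paid − €3,201.00 = €1,422.32.
At €109.42/mo: 39 payments (last €4.88); total interest €961.84.
Interest saved = €1,422.32 − €961.84 = €460.48.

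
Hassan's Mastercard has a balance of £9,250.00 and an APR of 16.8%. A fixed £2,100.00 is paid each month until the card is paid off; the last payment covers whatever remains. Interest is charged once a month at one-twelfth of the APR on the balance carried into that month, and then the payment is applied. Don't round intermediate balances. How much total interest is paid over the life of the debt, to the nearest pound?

Monthly rate r = 16.8%/12 = 1.4% = 0.014.
Payoff takes n = ⌈−ln(1 − rB₀/P)/ln(1+r)⌉ = ⌈4.578⌉ = 5 payments; the last is £1,217.74.
Total paid = 4·£2,100.00 + £1,217.74 = £9,617.74.
Total interest = total paid − principal = £9,617.74 − £9,250.00 = £367.74.

£368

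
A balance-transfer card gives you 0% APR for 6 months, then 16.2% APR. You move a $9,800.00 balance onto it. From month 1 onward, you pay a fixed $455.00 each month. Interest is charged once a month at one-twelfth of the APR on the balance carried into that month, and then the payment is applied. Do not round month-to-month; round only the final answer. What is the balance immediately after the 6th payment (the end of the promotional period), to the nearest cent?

Promo months 1–6 at r₀ = 0%/12 = 0; months 7+ at r₁ = 16.2%/12 = 0.0135.
After month 6 (no interest yet): B = $9,800.00 − 6·$455.00 = $7,070.00.

$7,070.00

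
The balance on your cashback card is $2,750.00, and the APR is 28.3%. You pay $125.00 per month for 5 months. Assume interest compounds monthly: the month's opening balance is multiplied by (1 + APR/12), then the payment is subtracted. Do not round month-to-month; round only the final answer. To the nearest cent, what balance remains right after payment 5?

$2,434.75

Monthly rate r = 28.3%/12 = 2.35833% = 0.0235833.
Each month: B ← B·(1+r) − $125.00.
Month 1: interest $64.85; balance after payment $2,689.85.
Month 2: interest $63.44; balance after payment $2,628.29.
Month 3: interest $61.98; balance after payment $2,565.27.
Month 4: interest $60.50; balance after payment $2,500.77.
Month 5: interest $58.98; balance after payment $2,434.75.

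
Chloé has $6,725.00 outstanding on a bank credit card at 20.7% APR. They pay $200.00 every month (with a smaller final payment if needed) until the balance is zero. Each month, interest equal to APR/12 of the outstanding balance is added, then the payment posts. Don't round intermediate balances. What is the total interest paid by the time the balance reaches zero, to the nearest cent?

Monthly rate r = 20.7%/12 = 1.725% = 0.01725.
Payoff takes n = ⌈−ln(1 − rB₀/P)/ln(1+r)⌉ = ⌈50.727⌉ = 51 payments; the last is $145.69.
Total paid = 50·$200.00 + $145.69 = $10,145.69.
Total interest = total paid − principal = $10,145.69 − $6,725.00 = $3,420.69.

$3,420.69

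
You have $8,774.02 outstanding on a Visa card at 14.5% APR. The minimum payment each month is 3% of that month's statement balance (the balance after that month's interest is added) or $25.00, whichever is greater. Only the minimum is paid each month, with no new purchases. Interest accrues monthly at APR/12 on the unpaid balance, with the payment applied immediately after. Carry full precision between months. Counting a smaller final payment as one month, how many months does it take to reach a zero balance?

Monthly rate r = 14.5%/12 = 1.20833% = 0.0120833.
While 3% of the post-interest balance exceeds $25.00, each month B ← (B·(1+r))·(1 − 0.03), i.e. B shrinks by the factor (1+r)·0.97 = 0.98172.
This holds for months 1–129. Entering month 130 the balance is $812.18; 3% of the post-interest balance is now below $25.00, so the flat $25.00 minimum applies from here.
From month 130 a fixed $25.00 at rate r clears $812.18 in 42 more payments. Total: 129 + 42 = 171 months.

171 months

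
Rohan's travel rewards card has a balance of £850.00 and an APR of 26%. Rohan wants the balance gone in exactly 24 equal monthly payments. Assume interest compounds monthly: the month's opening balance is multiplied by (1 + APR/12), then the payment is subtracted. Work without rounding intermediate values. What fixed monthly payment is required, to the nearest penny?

Monthly rate r = 26%/12 = 2.16667% = 0.0216667.
Level-payment amortization: P = B₀·r / (1 − (1+r)^(−n)) = 850.00·0.0216667 / (1 − 1.02167^(−24)).
Denominator 1 − (1+r)^(−24) = 0.402168739.
P = 18.4167 / 0.402168739 ≈ 45.79.

£45.79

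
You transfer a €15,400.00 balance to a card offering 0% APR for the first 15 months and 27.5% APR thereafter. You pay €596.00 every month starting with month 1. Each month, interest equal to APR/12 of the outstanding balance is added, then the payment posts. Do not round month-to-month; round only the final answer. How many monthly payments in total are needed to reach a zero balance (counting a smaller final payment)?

Promo months 1–15 at r₀ = 0%/12 = 0; months 16+ at r₁ = 27.5%/12 = 0.0229167.
After month 15 (no interest yet): B = €15,400.00 − 15·€596.00 = €6,460.00.
Then at r₁ with €596.00/mo: n₂ = −ln(1 − r₁·B/P)/ln(1+r₁) ≈ 12.60 → 13 more payments.

28 months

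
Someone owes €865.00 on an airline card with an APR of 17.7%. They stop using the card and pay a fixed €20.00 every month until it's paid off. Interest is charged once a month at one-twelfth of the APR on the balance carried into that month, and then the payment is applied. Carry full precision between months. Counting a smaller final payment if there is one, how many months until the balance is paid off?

70 months

Monthly rate r = 17.7%/12 = 1.475% = 0.01475.
Recurrence: B ← B·(1+r) − €20.00.
Month 1: interest €12.76; balance after payment €857.76.
Month 2: interest €12.65; balance after payment €850.41.
Closed form: n = −ln(1 − rB₀/P)/ln(1+r) = −ln(0.36206)/ln(1.01475) ≈ 69.384, so the balance reaches zero during payment 70.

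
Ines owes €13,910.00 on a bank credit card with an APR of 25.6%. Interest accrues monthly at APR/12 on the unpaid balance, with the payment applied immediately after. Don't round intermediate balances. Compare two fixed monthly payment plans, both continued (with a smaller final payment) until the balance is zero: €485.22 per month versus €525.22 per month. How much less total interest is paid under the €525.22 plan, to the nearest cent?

€1,025.30

Monthly rate r = 25.6%/12 = 2.13333% = 0.0213333.
At €485.22/mo: n = ⌈−ln(1 − rB₀/P)/ln(1+r)⌉ = 45 payments (last €388.18); total interest = total paid − €13,910.00 = €7,827.86.
At €525.22/mo: 40 payments (last €228.98); total interest €6,802.56.
Interest saved = €7,827.86 − €6,802.56 = €1,025.30.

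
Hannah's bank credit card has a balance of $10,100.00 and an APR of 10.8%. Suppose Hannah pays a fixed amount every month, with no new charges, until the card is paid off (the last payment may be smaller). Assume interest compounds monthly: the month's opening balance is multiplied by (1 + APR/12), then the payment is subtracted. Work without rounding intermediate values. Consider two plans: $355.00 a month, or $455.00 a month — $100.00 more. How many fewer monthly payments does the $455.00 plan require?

9 fewer payments

Monthly rate r = 10.8%/12 = 0.9% = 0.009.
At $355.00/mo: n = ⌈−ln(1 − rB₀/P)/ln(1+r)⌉ = 34 payments (last $4.72); total interest = total paid − $10,100.00 = $1,619.72.
At $455.00/mo: 25 payments (last $398.11); total interest $1,218.11.
Payments saved = 34 − 25 = 9.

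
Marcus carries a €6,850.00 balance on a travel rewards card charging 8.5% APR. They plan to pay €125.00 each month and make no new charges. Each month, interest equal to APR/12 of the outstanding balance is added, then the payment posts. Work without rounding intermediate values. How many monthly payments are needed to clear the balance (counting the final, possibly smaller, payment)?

Monthly rate r = 8.5%/12 = 0.708333% = 0.00708333.
Recurrence: B ← B·(1+r) − €125.00.
Month 1: interest €48.52; balance after payment €6,773.52.
Month 2: interest €47.98; balance after payment €6,696.50.
Closed form: n = −ln(1 − rB₀/P)/ln(1+r) = −ln(0.61183)/ln(1.00708) ≈ 69.605, so the balance reaches zero during payment 70.

70 months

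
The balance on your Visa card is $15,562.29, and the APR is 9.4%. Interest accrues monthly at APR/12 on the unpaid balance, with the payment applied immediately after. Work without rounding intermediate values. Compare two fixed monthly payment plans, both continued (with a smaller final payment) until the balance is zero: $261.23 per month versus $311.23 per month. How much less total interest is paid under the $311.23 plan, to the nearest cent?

$1,218.12

Monthly rate r = 9.4%/12 = 0.783333% = 0.00783333.
At $261.23/mo: n = ⌈−ln(1 − rB₀/P)/ln(1+r)⌉ = 81 payments (last $146.36); total interest = total paid − $15,562.29 = $5,482.47.
At $311.23/mo: 64 payments (last $219.15); total interest $4,264.35.
Interest saved = $5,482.47 − $4,264.35 = $1,218.12.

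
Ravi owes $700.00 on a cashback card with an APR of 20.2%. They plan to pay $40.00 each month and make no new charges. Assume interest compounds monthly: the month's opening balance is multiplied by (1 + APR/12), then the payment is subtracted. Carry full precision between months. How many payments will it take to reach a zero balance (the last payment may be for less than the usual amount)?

Monthly rate r = 20.2%/12 = 1.68333% = 0.0168333.
Recurrence: B ← B·(1+r) − $40.00.
Month 1: interest $11.78; balance after payment $671.78.
Month 2: interest $11.31; balance after payment $643.09.
Closed form: n = −ln(1 − rB₀/P)/ln(1+r) = −ln(0.70542)/ln(1.01683) ≈ 20.905, so the balance reaches zero during payment 21.

21 payments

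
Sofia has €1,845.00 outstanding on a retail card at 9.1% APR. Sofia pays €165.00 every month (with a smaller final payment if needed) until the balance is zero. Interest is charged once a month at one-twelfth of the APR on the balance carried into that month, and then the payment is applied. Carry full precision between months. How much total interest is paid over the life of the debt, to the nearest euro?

€90

Monthly rate r = 9.1%/12 = 0.758333% = 0.00758333.
Payoff takes n = ⌈−ln(1 − rB₀/P)/ln(1+r)⌉ = ⌈11.729⌉ = 12 payments; the last is €120.37.
Total paid = 11·€165.00 + €120.37 = €1,935.37.
Total interest = total paid − principal = €1,935.37 − €1,845.00 = €90.37.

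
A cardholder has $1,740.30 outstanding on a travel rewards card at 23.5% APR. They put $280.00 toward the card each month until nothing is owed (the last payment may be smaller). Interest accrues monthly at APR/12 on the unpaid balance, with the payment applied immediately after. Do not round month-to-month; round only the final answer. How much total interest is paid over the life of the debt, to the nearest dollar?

$134

Monthly rate r = 23.5%/12 = 1.95833% = 0.0195833.
Payoff takes n = ⌈−ln(1 − rB₀/P)/ln(1+r)⌉ = ⌈6.692⌉ = 7 payments; the last is $194.37.
Total paid = 6·$280.00 + $194.37 = $1,874.37.
Total interest = total paid − principal = $1,874.37 − $1,740.30 = $134.07.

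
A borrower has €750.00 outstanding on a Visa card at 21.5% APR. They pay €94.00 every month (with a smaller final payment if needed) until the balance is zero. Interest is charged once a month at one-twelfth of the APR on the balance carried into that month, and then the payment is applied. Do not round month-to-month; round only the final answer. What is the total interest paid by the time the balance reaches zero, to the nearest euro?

Monthly rate r = 21.5%/12 = 1.79167% = 0.0179167.
Payoff takes n = ⌈−ln(1 − rB₀/P)/ln(1+r)⌉ = ⌈8.687⌉ = 9 payments; the last is €64.74.
Total paid = 8·€94.00 + €64.74 = €816.74.
Total interest = total paid − principal = €816.74 − €750.00 = €66.74.

€67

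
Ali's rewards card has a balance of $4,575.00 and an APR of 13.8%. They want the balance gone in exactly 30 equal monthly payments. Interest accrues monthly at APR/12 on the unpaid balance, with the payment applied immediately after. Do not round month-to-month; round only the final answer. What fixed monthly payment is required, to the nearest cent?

Monthly rate r = 13.8%/12 = 1.15% = 0.0115.
Level-payment amortization: P = B₀·r / (1 − (1+r)^(−n)) = 4575.00·0.0115 / (1 − 1.0115^(−30)).
Denominator 1 − (1+r)^(−30) = 0.29038402.
P = 52.6125 / 0.29038402 ≈ 181.18.

$181.18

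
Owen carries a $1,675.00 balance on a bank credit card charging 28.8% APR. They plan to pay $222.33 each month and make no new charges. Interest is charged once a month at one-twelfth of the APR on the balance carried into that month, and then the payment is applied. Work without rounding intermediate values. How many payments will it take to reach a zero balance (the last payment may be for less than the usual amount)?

9 months

Monthly rate r = 28.8%/12 = 2.4% = 0.024.
Recurrence: B ← B·(1+r) − $222.33.
Month 1: interest $40.20; balance after payment $1,492.87.
Month 2: interest $35.83; balance after payment $1,306.37.
Closed form: n = −ln(1 − rB₀/P)/ln(1+r) = −ln(0.81919)/ln(1.024) ≈ 8.409, so the balance reaches zero during payment 9.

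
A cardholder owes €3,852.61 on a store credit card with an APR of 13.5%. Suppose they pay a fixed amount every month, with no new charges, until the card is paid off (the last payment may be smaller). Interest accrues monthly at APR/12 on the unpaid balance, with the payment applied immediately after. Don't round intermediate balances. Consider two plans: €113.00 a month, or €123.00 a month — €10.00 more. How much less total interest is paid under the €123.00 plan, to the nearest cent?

Monthly rate r = 13.5%/12 = 1.125% = 0.01125.
At €113.00/mo: n = ⌈−ln(1 − rB₀/P)/ln(1+r)⌉ = 44 payments (last €27.78); total interest = total paid − €3,852.61 = €1,034.17.
At €123.00/mo: 39 payments (last €102.64); total interest €924.03.
Interest saved = €1,034.17 − €924.03 = €110.14.

€110.14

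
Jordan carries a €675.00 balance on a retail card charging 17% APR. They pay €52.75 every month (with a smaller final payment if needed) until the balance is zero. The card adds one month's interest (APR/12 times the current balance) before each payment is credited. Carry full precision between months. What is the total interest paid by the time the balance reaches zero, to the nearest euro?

€75

Monthly rate r = 17%/12 = 1.41667% = 0.0141667.
Payoff takes n = ⌈−ln(1 − rB₀/P)/ln(1+r)⌉ = ⌈14.218⌉ = 15 payments; the last is €11.58.
Total paid = 14·€52.75 + €11.58 = €750.08.
Total interest = total paid − principal = €750.08 − €675.00 = €75.08.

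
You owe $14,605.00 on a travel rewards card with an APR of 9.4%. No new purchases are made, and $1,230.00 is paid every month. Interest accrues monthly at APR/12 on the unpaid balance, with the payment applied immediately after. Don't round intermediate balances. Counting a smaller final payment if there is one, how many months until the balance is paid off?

13 months

Monthly rate r = 9.4%/12 = 0.783333% = 0.00783333.
Recurrence: B ← B·(1+r) − $1,230.00.
Month 1: interest $114.41; balance after payment $13,489.41.
Month 2: interest $105.67; balance after payment $12,365.07.
Closed form: n = −ln(1 − rB₀/P)/ln(1+r) = −ln(0.90699)/ln(1.00783) ≈ 12.512, so the balance reaches zero during payment 13.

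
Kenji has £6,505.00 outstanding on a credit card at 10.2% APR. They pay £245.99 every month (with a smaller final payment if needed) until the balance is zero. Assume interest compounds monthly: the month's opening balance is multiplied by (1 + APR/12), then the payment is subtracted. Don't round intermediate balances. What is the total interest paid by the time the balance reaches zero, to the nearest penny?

£894.54

Monthly rate r = 10.2%/12 = 0.85% = 0.0085.
Payoff takes n = ⌈−ln(1 − rB₀/P)/ln(1+r)⌉ = ⌈30.080⌉ = 31 payments; the last is £19.84.
Total paid = 30·£245.99 + £19.84 = £7,399.54.
Total interest = total paid − principal = £7,399.54 − £6,505.00 = £894.54.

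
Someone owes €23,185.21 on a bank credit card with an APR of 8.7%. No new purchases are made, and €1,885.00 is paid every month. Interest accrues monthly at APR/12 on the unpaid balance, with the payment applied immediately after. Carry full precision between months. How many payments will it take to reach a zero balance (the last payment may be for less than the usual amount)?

Monthly rate r = 8.7%/12 = 0.725% = 0.00725.
Recurrence: B ← B·(1+r) − €1,885.00.
Month 1: interest €168.09; balance after payment €21,468.30.
Month 2: interest €155.65; balance after payment €19,738.95.
Closed form: n = −ln(1 − rB₀/P)/ln(1+r) = −ln(0.91083)/ln(1.00725) ≈ 12.930, so the balance reaches zero during payment 13.

13 months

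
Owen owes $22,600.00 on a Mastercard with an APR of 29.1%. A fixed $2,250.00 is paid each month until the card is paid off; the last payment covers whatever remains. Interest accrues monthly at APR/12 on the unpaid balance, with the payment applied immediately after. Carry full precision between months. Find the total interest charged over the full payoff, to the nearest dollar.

Monthly rate r = 29.1%/12 = 2.425% = 0.02425.
Payoff takes n = ⌈−ln(1 − rB₀/P)/ln(1+r)⌉ = ⌈11.651⌉ = 12 payments; the last is $1,469.95.
Total paid = 11·$2,250.00 + $1,469.95 = $26,219.95.
Total interest = total paid − principal = $26,219.95 − $22,600.00 = $3,619.95.

$3,620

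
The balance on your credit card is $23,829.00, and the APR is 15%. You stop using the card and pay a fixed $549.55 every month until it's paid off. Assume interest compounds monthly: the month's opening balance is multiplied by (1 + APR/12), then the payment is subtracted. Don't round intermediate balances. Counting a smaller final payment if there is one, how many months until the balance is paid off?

Monthly rate r = 15%/12 = 1.25% = 0.0125.
Recurrence: B ← B·(1+r) − $549.55.
Month 1: interest $297.86; balance after payment $23,577.31.
Month 2: interest $294.72; balance after payment $23,322.48.
Closed form: n = −ln(1 − rB₀/P)/ln(1+r) = −ln(0.45799)/ln(1.0125) ≈ 62.863, so the balance reaches zero during payment 63.

63 months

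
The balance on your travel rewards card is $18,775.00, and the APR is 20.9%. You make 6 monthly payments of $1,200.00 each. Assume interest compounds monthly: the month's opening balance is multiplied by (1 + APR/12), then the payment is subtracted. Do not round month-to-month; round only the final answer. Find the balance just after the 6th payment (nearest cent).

$13,303.55

Monthly rate r = 20.9%/12 = 1.74167% = 0.0174167.
Each month: B ← B·(1+r) − $1,200.00.
Month 1: interest $327.00; balance after payment $17,902.00.
Month 2: interest $311.79; balance after payment $17,013.79.
Month 3: interest $296.32; balance after payment $16,110.11.
Month 4: interest $280.58; balance after payment $15,190.70.
Month 5: interest $264.57; balance after payment $14,255.27.
Month 6: interest $248.28; balance after payment $13,303.55.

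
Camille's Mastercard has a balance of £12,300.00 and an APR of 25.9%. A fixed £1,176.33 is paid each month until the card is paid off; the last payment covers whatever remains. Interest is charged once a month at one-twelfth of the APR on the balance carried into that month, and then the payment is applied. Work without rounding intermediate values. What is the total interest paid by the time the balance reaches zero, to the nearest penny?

Monthly rate r = 25.9%/12 = 2.15833% = 0.0215833.
Payoff takes n = ⌈−ln(1 − rB₀/P)/ln(1+r)⌉ = ⌈11.978⌉ = 12 payments; the last is £1,150.51.
Total paid = 11·£1,176.33 + £1,150.51 = £14,090.14.
Total interest = total paid − principal = £14,090.14 − £12,300.00 = £1,790.14.

£1,790.14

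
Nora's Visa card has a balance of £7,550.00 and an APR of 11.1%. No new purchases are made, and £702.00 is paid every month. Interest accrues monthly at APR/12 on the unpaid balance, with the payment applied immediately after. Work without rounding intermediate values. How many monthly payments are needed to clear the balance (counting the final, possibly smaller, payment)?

12 payments

Monthly rate r = 11.1%/12 = 0.925% = 0.00925.
Recurrence: B ← B·(1+r) − £702.00.
Month 1: interest £69.84; balance after payment £6,917.84.
Month 2: interest £63.99; balance after payment £6,279.83.
Closed form: n = −ln(1 − rB₀/P)/ln(1+r) = −ln(0.90052)/ln(1.00925) ≈ 11.381, so the balance reaches zero during payment 12.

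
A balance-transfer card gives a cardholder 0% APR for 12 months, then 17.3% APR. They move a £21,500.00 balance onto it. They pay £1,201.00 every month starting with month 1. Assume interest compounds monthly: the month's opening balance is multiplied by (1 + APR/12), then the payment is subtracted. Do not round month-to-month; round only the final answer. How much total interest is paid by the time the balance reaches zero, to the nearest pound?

£375

Promo months 1–12 at r₀ = 0%/12 = 0; months 13+ at r₁ = 17.3%/12 = 0.0144167.
After month 12 (no interest yet): B = £21,500.00 − 12·£1,201.00 = £7,088.00.
Then at r₁ with £1,201.00/mo: n₂ = −ln(1 − r₁·B/P)/ln(1+r₁) ≈ 6.21 → 7 more payments.
Total paid = 18·£1,201.00 + £256.52 = £21,874.52; interest = £21,874.52 − £21,500.00 = £374.52.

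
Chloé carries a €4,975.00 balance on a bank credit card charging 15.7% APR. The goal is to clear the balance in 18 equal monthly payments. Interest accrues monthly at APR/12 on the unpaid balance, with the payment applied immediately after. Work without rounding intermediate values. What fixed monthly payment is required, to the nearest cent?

Monthly rate r = 15.7%/12 = 1.30833% = 0.0130833.
Level-payment amortization: P = B₀·r / (1 − (1+r)^(−n)) = 4975.00·0.0130833 / (1 − 1.01308^(−18)).
Denominator 1 − (1+r)^(−18) = 0.208616615.
P = 65.0896 / 0.208616615 ≈ 312.01.

€312.01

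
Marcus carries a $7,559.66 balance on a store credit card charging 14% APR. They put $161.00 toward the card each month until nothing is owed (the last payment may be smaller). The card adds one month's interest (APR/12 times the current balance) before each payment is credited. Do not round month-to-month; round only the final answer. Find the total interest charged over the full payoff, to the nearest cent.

Monthly rate r = 14%/12 = 1.16667% = 0.0116667.
Payoff takes n = ⌈−ln(1 − rB₀/P)/ln(1+r)⌉ = ⌈68.422⌉ = 69 payments; the last is $68.14.
Total paid = 68·$161.00 + $68.14 = $11,016.14.
Total interest = total paid − principal = $11,016.14 − $7,559.66 = $3,456.48.

$3,456.48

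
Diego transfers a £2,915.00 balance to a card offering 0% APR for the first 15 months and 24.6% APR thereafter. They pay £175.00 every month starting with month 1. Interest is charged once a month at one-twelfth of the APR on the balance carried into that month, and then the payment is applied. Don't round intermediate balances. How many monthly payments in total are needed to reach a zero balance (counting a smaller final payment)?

Promo months 1–15 at r₀ = 0%/12 = 0; months 16+ at r₁ = 24.6%/12 = 0.0205.
After month 15 (no interest yet): B = £2,915.00 − 15·£175.00 = £290.00.
Then at r₁ with £175.00/mo: n₂ = −ln(1 − r₁·B/P)/ln(1+r₁) ≈ 1.70 → 2 more payments.

17 months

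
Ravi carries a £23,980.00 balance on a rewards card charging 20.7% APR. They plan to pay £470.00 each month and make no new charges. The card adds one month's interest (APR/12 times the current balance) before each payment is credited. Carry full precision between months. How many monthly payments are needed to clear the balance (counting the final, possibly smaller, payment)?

125 payments

Monthly rate r = 20.7%/12 = 1.725% = 0.01725.
Recurrence: B ← B·(1+r) − £470.00.
Month 1: interest £413.65; balance after payment £23,923.65.
Month 2: interest £412.68; balance after payment £23,866.34.
Closed form: n = −ln(1 − rB₀/P)/ln(1+r) = −ln(0.11988)/ln(1.01725) ≈ 124.028, so the balance reaches zero during payment 125.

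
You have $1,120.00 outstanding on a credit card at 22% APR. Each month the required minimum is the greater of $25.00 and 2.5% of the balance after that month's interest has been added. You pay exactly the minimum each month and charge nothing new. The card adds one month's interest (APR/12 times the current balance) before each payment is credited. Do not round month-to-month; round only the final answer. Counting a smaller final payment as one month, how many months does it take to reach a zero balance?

Monthly rate r = 22%/12 = 1.83333% = 0.0183333.
While 2.5% of the post-interest balance exceeds $25.00, each month B ← (B·(1+r))·(1 − 0.025), i.e. B shrinks by the factor (1+r)·0.975 = 0.99287.
This holds for months 1–19. Entering month 20 the balance is $977.72; 2.5% of the post-interest balance is now below $25.00, so the flat $25.00 minimum applies from here.
From month 20 a fixed $25.00 at rate r clears $977.72 in 70 more payments. Total: 19 + 70 = 89 months.

89 months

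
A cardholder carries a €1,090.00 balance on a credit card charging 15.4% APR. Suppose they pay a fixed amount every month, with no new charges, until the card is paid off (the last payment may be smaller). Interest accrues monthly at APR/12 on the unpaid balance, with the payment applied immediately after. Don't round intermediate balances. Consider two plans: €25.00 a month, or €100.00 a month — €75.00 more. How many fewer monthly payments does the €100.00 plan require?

Monthly rate r = 15.4%/12 = 1.28333% = 0.0128333.
At €25.00/mo: n = ⌈−ln(1 − rB₀/P)/ln(1+r)⌉ = 65 payments (last €7.51); total interest = total paid − €1,090.00 = €517.51.
At €100.00/mo: 12 payments (last €81.80); total interest €91.80.
Payments saved = 65 − 12 = 53.

53 fewer payments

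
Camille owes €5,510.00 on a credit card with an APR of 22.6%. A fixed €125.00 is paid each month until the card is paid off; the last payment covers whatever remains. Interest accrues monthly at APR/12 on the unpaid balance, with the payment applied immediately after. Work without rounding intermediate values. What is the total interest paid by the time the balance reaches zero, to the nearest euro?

Monthly rate r = 22.6%/12 = 1.88333% = 0.0188333.
Payoff takes n = ⌈−ln(1 − rB₀/P)/ln(1+r)⌉ = ⌈95.024⌉ = 96 payments; the last is €3.04.
Total paid = 95·€125.00 + €3.04 = €11,878.04.
Total interest = total paid − principal = €11,878.04 − €5,510.00 = €6,368.04.

€6,368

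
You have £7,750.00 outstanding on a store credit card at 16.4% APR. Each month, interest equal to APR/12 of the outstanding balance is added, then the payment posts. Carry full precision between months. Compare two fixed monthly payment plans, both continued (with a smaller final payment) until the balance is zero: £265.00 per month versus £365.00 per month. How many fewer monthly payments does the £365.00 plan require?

Monthly rate r = 16.4%/12 = 1.36667% = 0.0136667.
At £265.00/mo: n = ⌈−ln(1 − rB₀/P)/ln(1+r)⌉ = 38 payments (last £157.77); total interest = total paid − £7,750.00 = £2,212.77.
At £365.00/mo: 26 payments (last £91.74); total interest £1,466.74.
Payments saved = 38 − 26 = 12.

12 fewer payments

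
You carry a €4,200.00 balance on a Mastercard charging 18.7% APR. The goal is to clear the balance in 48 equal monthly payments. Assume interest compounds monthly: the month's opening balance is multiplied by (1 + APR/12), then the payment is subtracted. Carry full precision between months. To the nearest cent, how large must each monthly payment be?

Monthly rate r = 18.7%/12 = 1.55833% = 0.0155833.
Level-payment amortization: P = B₀·r / (1 − (1+r)^(−n)) = 4200.00·0.0155833 / (1 − 1.01558^(−48)).
Denominator 1 − (1+r)^(−48) = 0.523949664.
P = 65.45 / 0.523949664 ≈ 124.92.

€124.92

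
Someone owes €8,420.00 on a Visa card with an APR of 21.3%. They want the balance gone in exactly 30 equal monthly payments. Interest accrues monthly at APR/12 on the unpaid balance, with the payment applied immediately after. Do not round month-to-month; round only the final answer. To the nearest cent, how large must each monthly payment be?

Monthly rate r = 21.3%/12 = 1.775% = 0.01775.
Level-payment amortization: P = B₀·r / (1 − (1+r)^(−n)) = 8420.00·0.01775 / (1 − 1.01775^(−30)).
Denominator 1 − (1+r)^(−30) = 0.410115929.
P = 149.455 / 0.410115929 ≈ 364.42.

€364.42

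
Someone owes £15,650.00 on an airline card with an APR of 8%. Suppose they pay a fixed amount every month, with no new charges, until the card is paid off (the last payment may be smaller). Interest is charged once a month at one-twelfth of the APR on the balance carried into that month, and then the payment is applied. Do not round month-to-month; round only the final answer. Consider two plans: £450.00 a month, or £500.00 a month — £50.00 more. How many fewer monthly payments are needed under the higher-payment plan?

Monthly rate r = 8%/12 = 0.666667% = 0.00666667.
At £450.00/mo: n = ⌈−ln(1 − rB₀/P)/ln(1+r)⌉ = 40 payments (last £314.25); total interest = total paid − £15,650.00 = £2,214.25.
At £500.00/mo: 36 payments (last £111.43); total interest £1,961.43.
Payments saved = 40 − 36 = 4.

4 fewer payments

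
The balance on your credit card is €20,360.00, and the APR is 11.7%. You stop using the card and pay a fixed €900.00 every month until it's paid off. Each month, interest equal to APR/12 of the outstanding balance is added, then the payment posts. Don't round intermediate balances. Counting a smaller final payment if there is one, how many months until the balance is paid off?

26 payments

Monthly rate r = 11.7%/12 = 0.975% = 0.00975.
Recurrence: B ← B·(1+r) − €900.00.
Month 1: interest €198.51; balance after payment €19,658.51.
Month 2: interest €191.67; balance after payment €18,950.18.
Closed form: n = −ln(1 − rB₀/P)/ln(1+r) = −ln(0.77943)/ln(1.00975) ≈ 25.682, so the balance reaches zero during payment 26.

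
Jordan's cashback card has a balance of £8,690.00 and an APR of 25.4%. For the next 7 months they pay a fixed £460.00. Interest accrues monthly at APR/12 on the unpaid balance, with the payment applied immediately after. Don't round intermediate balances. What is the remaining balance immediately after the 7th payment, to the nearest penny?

£6,630.44

Monthly rate r = 25.4%/12 = 2.11667% = 0.0211667.
Each month: B ← B·(1+r) − £460.00.
Month 1: interest £183.94; balance after payment £8,413.94.
Month 2: interest £178.10; balance after payment £8,132.03.
Month 3: interest £172.13; balance after payment £7,844.16.
Month 4: interest £166.03; balance after payment £7,550.20.
Month 5: interest £159.81; balance after payment £7,250.01.
Month 6: interest £153.46; balance after payment £6,943.47.
Month 7: interest £146.97; balance after payment £6,630.44.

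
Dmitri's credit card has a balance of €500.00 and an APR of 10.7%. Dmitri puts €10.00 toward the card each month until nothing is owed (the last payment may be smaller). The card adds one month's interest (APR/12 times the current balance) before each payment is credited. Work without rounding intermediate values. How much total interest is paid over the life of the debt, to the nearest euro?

€165

Monthly rate r = 10.7%/12 = 0.891667% = 0.00891667.
Payoff takes n = ⌈−ln(1 − rB₀/P)/ln(1+r)⌉ = ⌈66.495⌉ = 67 payments; the last is €4.97.
Total paid = 66·€10.00 + €4.97 = €664.97.
Total interest = total paid − principal = €664.97 − €500.00 = €164.97.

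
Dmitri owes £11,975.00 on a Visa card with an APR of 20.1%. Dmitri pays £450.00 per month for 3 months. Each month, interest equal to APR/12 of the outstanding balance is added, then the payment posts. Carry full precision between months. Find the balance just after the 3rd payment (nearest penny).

Monthly rate r = 20.1%/12 = 1.675% = 0.01675.
Each month: B ← B·(1+r) − £450.00.
Month 1: interest £200.58; balance after payment £11,725.58.
Month 2: interest £196.40; balance after payment £11,471.98.
Month 3: interest £192.16; balance after payment £11,214.14.

£11,214.14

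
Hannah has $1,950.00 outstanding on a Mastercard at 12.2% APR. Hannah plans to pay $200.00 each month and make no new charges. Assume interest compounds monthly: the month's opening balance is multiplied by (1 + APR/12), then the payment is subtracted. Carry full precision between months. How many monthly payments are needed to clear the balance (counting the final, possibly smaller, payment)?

Monthly rate r = 12.2%/12 = 1.01667% = 0.0101667.
Recurrence: B ← B·(1+r) − $200.00.
Month 1: interest $19.82; balance after payment $1,769.83.
Month 2: interest $17.99; balance after payment $1,587.82.
Closed form: n = −ln(1 − rB₀/P)/ln(1+r) = −ln(0.90087)/ln(1.01017) ≈ 10.320, so the balance reaches zero during payment 11.

11 months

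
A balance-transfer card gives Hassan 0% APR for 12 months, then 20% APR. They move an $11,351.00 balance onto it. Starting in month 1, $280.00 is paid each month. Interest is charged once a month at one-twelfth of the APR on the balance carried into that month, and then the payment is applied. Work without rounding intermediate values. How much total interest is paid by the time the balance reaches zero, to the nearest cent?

$2,945.43

Promo months 1–12 at r₀ = 0%/12 = 0; months 13+ at r₁ = 20%/12 = 0.0166667.
After month 12 (no interest yet): B = $11,351.00 − 12·$280.00 = $7,991.00.
Then at r₁ with $280.00/mo: n₂ = −ln(1 − r₁·B/P)/ln(1+r₁) ≈ 39.06 → 40 more payments.
Total paid = 51·$280.00 + $16.43 = $14,296.43; interest = $14,296.43 − $11,351.00 = $2,945.43.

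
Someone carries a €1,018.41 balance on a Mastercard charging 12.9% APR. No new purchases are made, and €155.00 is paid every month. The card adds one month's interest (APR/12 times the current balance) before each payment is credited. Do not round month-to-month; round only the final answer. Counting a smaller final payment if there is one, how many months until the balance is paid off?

7 payments

Monthly rate r = 12.9%/12 = 1.075% = 0.01075.
Recurrence: B ← B·(1+r) − €155.00.
Month 1: interest €10.95; balance after payment €874.36.
Month 2: interest €9.40; balance after payment €728.76.
Closed form: n = −ln(1 − rB₀/P)/ln(1+r) = −ln(0.92937)/ln(1.01075) ≈ 6.851, so the balance reaches zero during payment 7.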